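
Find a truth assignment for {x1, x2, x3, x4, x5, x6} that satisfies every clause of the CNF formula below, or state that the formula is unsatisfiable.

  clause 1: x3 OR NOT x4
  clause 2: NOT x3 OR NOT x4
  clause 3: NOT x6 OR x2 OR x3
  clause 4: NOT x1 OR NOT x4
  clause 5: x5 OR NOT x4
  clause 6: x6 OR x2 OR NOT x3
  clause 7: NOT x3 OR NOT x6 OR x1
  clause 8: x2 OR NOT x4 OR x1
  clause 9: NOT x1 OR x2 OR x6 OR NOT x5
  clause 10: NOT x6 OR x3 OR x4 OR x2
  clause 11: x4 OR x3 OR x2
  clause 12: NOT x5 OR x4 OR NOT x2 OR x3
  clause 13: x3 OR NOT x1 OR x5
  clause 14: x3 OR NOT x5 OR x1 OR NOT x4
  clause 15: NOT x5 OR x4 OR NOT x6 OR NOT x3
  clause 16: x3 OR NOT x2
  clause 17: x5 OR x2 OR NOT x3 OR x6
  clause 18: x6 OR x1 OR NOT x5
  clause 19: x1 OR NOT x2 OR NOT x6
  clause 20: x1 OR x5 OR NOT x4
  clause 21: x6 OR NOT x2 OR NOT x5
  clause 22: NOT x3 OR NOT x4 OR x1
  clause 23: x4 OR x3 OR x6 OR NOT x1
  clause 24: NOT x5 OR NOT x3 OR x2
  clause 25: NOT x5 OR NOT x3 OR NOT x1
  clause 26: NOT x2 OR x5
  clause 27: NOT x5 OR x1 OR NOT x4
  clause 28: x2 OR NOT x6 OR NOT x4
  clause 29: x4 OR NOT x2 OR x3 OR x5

Branch on x3: set x3 = true.
(NOT x4) alone gives x4 = false.
Branch on x6: set x6 = true.
(x1) alone gives x1 = true.
(NOT x5) alone gives x5 = false.
(NOT x2) alone gives x2 = false.
All clauses are satisfied.

x1 ↦ true, x2 ↦ false, x3 ↦ true, x4 ↦ false, x5 ↦ false, x6 ↦ true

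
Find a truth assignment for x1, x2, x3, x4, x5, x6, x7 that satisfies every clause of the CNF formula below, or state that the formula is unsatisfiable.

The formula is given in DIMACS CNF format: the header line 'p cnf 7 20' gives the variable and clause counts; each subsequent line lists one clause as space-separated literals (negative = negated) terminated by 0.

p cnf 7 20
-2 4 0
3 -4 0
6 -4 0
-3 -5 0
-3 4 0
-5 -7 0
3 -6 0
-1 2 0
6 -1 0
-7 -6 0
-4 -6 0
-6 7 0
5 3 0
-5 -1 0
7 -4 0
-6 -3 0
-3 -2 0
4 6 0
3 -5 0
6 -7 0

Suppose x2 = False.
Unit clause (¬x1) forces x1 = False.
Suppose x3 = True.
Unit clause (¬x5) forces x5 = False.
Unit clause (x4) forces x4 = True.
Unit clause (x6) forces x6 = True.
That conflicts with the unit clause (¬x6).
So x3 must be the other value — set x3 = False.
Unit clause (¬x4) forces x4 = False.
Unit clause (¬x6) forces x6 = False.
That conflicts with the unit clause (x6).
Either choice for x3 ends in contradiction.
So x2 must be the other value — set x2 = True.
Unit clause (x4) forces x4 = True.
Unit clause (x3) forces x3 = True.
That conflicts with the unit clause (¬x3).
Either choice for x2 ends in contradiction.

UNSATISFIABLE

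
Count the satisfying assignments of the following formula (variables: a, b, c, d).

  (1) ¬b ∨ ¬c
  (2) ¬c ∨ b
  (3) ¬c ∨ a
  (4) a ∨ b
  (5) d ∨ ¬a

4

There are 2^4 = 16 truth assignments over (a, b, c, d).
Check each against the 5 clauses (columns in the order a, b, c, d):
  F F F F  ✗ fails (a ∨ b)
  F F F T  ✗ fails (a ∨ b)
  F F T F  ✗ fails (¬c ∨ b)
  F F T T  ✗ fails (¬c ∨ b)
  F T F F  ✓ satisfies all
  F T F T  ✓ satisfies all
  F T T F  ✗ fails (¬b ∨ ¬c)
  F T T T  ✗ fails (¬b ∨ ¬c)
  T F F F  ✗ fails (d ∨ ¬a)
  T F F T  ✓ satisfies all
  T F T F  ✗ fails (¬c ∨ b)
  T F T T  ✗ fails (¬c ∨ b)
  T T F F  ✗ fails (d ∨ ¬a)
  T T F T  ✓ satisfies all
  T T T F  ✗ fails (¬b ∨ ¬c)
  T T T T  ✗ fails (¬b ∨ ¬c)
4 of the 16 rows are models.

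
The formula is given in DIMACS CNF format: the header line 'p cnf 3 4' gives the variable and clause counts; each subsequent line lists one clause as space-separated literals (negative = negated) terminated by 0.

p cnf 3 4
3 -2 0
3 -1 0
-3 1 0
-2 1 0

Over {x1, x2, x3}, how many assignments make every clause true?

There are 2^3 = 8 truth assignments over (x1, x2, x3).
Check each against the 4 clauses (columns in the order x1, x2, x3):
  F F F  ✓ satisfies all
  F F T  ✗ fails (¬x3 ∨ x1)
  F T F  ✗ fails (x3 ∨ ¬x2)
  F T T  ✗ fails (¬x3 ∨ x1)
  T F F  ✗ fails (x3 ∨ ¬x1)
  T F T  ✓ satisfies all
  T T F  ✗ fails (x3 ∨ ¬x2)
  T T T  ✓ satisfies all
3 of the 8 rows are models.

3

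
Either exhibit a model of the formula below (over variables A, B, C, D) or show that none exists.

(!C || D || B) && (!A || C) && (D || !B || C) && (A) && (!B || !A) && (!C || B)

UNSATISFIABLE

(A) alone gives A = true.
(C) alone gives C = true.
(!B) alone gives B = false.
That conflicts with the unit clause (B).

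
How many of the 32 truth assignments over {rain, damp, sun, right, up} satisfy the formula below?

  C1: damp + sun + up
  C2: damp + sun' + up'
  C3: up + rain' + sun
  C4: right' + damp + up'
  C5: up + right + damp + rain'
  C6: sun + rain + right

There are 2^5 = 32 truth assignments over (rain, damp, sun, right, up).
Split on damp. With damp = 1, the clauses containing damp are satisfied and damp' drops from the rest; 12 of the 2^4 = 16 assignments to the other variables satisfy what remains.
With damp = 0, by the same count on the reduced clause set, 4 assignments work.
Total: 12 + 4 = 16.

16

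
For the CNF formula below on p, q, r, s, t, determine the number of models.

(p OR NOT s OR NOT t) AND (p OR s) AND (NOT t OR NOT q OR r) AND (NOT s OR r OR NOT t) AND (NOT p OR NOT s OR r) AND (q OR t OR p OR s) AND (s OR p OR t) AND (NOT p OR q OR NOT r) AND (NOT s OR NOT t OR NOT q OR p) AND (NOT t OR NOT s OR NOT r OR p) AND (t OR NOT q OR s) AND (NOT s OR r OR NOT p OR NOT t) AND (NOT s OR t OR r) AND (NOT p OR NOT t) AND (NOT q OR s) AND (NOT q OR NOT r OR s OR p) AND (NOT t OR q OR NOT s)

4

There are 2^5 = 32 truth assignments over (p, q, r, s, t).
Split on p. With p = true, the clauses containing p are satisfied and NOT p drops from the rest; 2 of the 2^4 = 16 assignments to the other variables satisfy what remains.
With p = false, by the same count on the reduced clause set, 2 assignments work.
(One model: p=F, q=F, r=T, s=T, t=F.)
Total: 2 + 2 = 4.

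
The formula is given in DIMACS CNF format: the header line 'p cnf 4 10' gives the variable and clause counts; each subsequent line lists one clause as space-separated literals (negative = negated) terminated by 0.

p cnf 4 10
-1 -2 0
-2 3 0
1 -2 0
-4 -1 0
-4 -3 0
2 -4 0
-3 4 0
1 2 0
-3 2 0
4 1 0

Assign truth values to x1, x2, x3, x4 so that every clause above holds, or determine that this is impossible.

x1: True,  x2: False,  x3: False,  x4: False

Case x1 = True:
(¬x2) alone gives x2 = False.
(¬x4) alone gives x4 = False.
(¬x3) alone gives x3 = False.
This assignment satisfies each clause.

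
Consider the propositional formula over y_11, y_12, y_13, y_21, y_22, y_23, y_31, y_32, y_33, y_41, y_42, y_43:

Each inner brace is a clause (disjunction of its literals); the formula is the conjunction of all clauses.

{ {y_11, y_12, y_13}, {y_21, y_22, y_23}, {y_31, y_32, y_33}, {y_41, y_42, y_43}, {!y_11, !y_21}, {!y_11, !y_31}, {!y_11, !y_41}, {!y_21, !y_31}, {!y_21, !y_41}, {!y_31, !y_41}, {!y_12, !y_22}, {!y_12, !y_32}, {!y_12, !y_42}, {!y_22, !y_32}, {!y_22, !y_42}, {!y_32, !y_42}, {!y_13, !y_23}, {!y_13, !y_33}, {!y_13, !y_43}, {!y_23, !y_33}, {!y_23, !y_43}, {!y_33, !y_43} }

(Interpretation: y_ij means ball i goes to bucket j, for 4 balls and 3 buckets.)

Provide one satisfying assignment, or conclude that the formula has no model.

Suppose y_11 = false.
Suppose y_12 = true.
Unit clause (!y_22) forces y_22 = false.
Unit clause (!y_32) forces y_32 = false.
Unit clause (!y_42) forces y_42 = false.
Suppose y_21 = true.
Unit clause (!y_31) forces y_31 = false.
Unit clause (y_33) forces y_33 = true.
Unit clause (!y_41) forces y_41 = false.
Unit clause (y_43) forces y_43 = true.
That conflicts with the unit clause (!y_43).
That branch fails; take y_21 = false instead.
Unit clause (y_23) forces y_23 = true.
Unit clause (!y_13) forces y_13 = false.
Unit clause (!y_33) forces y_33 = false.
Unit clause (y_31) forces y_31 = true.
Unit clause (!y_41) forces y_41 = false.
Unit clause (y_43) forces y_43 = true.
That conflicts with the unit clause (!y_43).
Both values of y_21 lead to a conflict.
That branch fails; take y_12 = false instead.
Unit clause (y_13) forces y_13 = true.
Unit clause (!y_23) forces y_23 = false.
Unit clause (!y_33) forces y_33 = false.
Unit clause (!y_43) forces y_43 = false.
Suppose y_21 = true.
Unit clause (!y_31) forces y_31 = false.
Unit clause (y_32) forces y_32 = true.
Unit clause (!y_41) forces y_41 = false.
Unit clause (y_42) forces y_42 = true.
That conflicts with the unit clause (!y_42).
That branch fails; take y_21 = false instead.
Unit clause (y_22) forces y_22 = true.
Unit clause (!y_32) forces y_32 = false.
Unit clause (y_31) forces y_31 = true.
Unit clause (!y_41) forces y_41 = false.
Unit clause (y_42) forces y_42 = true.
That conflicts with the unit clause (!y_42).
Both values of y_21 lead to a conflict.
Both values of y_12 lead to a conflict.
That branch fails; take y_11 = true instead.
Unit clause (!y_21) forces y_21 = false.
Unit clause (!y_31) forces y_31 = false.
Unit clause (!y_41) forces y_41 = false.
Suppose y_22 = true.
Unit clause (!y_12) forces y_12 = false.
Unit clause (!y_32) forces y_32 = false.
Unit clause (y_33) forces y_33 = true.
Unit clause (!y_42) forces y_42 = false.
Unit clause (y_43) forces y_43 = true.
That conflicts with the unit clause (!y_43).
That branch fails; take y_22 = false instead.
Unit clause (y_23) forces y_23 = true.
Unit clause (!y_13) forces y_13 = false.
Unit clause (!y_33) forces y_33 = false.
Unit clause (y_32) forces y_32 = true.
Unit clause (!y_12) forces y_12 = false.
Unit clause (!y_42) forces y_42 = false.
Unit clause (y_43) forces y_43 = true.
That conflicts with the unit clause (!y_43).
Both values of y_22 lead to a conflict.
Both values of y_11 lead to a conflict.

UNSATISFIABLE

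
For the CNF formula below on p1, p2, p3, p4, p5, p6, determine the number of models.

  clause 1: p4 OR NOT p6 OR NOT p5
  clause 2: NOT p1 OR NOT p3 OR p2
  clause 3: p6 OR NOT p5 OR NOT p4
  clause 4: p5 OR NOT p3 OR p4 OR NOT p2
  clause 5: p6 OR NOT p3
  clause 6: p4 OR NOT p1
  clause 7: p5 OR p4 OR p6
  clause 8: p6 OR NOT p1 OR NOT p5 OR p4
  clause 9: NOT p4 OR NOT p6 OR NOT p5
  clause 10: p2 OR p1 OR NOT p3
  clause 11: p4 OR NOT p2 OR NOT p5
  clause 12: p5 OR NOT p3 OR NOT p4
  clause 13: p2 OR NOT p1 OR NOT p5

11

There are 2^6 = 64 truth assignments over (p1, p2, p3, p4, p5, p6).
Split on p6. With p6 = true, the clauses containing p6 are satisfied and NOT p6 drops from the rest; 6 of the 2^5 = 32 assignments to the other variables satisfy what remains.
With p6 = false, by the same count on the reduced clause set, 5 assignments work.
Total: 6 + 5 = 11.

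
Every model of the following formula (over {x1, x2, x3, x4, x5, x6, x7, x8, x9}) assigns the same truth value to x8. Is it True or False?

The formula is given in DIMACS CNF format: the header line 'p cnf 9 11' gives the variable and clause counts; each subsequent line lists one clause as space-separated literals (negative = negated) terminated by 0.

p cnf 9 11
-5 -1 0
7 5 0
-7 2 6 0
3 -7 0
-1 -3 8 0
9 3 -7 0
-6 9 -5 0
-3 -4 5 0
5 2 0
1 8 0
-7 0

True

Suppose x8 = False.
Unit clause (x1) forces x1 = True.
Unit clause (¬x5) forces x5 = False.
Unit clause (x7) forces x7 = True.
Now (¬x7) is unsatisfied and unit — conflict.
So every satisfying assignment has x8 = True.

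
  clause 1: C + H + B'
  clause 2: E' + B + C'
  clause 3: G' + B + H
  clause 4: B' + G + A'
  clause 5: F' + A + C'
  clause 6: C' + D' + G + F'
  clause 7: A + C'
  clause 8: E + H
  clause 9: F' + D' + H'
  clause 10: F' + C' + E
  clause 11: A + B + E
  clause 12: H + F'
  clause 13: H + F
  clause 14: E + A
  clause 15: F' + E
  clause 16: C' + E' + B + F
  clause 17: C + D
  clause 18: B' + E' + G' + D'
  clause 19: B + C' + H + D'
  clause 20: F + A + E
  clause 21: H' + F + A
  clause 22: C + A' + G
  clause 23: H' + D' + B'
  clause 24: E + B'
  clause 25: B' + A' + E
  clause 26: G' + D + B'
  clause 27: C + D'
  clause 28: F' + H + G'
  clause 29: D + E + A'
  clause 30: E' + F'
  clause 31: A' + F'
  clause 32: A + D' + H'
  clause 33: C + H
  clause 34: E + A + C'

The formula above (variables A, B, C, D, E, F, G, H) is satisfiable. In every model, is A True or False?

Suppose A = 0.
Unit clause (C') forces C = 0.
Unit clause (E) forces E = 1.
Unit clause (D) forces D = 1.
But (D') is also a unit clause — contradiction.
So every satisfying assignment has A = True.

True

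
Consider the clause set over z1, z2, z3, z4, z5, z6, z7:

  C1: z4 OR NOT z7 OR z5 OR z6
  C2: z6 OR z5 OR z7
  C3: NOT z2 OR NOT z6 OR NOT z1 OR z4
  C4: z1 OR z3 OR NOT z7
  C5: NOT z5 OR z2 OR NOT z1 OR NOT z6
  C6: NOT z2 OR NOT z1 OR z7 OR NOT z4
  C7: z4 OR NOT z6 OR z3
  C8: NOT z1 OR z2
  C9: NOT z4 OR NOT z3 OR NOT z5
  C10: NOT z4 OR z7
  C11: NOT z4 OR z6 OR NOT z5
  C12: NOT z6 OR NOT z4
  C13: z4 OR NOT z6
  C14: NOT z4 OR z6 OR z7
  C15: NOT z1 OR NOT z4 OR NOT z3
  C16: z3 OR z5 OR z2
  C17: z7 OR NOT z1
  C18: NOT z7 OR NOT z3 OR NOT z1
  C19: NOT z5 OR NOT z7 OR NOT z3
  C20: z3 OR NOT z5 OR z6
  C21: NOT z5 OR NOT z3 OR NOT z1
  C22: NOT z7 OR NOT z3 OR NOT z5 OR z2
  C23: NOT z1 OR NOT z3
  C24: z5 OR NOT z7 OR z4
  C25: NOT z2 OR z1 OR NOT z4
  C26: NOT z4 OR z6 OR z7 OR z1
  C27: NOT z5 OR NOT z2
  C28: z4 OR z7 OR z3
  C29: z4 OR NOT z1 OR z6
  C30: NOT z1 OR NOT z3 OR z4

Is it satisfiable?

Yes, satisfiable

Try z1 = false.
Try z3 = true.
Try z4 = false.
Unit clause (NOT z6) forces z6 = false.
Try z7 = false.
Unit clause (z5) forces z5 = true.
Unit clause (NOT z2) forces z2 = false.
Every clause now holds.
A satisfying assignment: z1 ↦ false, z2 ↦ false, z3 ↦ true, z4 ↦ false, z5 ↦ true, z6 ↦ false, z7 ↦ false.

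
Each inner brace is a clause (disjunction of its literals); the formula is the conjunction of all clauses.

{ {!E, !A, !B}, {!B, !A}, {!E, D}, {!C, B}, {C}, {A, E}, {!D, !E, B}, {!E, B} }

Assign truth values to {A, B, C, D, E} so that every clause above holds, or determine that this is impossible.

(C) alone gives C = true.
(B) alone gives B = true.
(!A) alone gives A = false.
(E) alone gives E = true.
(D) alone gives D = true.
All clauses are satisfied.

A ↦ false,  B ↦ true,  C ↦ true,  D ↦ true,  E ↦ true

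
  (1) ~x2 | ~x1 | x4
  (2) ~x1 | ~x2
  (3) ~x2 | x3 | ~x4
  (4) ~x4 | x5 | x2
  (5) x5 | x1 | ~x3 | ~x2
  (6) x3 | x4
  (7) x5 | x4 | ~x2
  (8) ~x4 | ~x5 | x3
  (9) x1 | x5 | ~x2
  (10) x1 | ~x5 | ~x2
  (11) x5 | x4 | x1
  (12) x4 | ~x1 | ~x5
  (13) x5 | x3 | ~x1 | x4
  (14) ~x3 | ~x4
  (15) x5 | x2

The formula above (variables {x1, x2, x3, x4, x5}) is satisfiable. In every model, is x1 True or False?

Suppose x1 = 1.
From the singleton clause (~x2), x2 = 0.
From the singleton clause (x5), x5 = 1.
From the singleton clause (x4), x4 = 1.
From the singleton clause (x3), x3 = 1.
That conflicts with the unit clause (~x3).
So every satisfying assignment has x1 = False.

False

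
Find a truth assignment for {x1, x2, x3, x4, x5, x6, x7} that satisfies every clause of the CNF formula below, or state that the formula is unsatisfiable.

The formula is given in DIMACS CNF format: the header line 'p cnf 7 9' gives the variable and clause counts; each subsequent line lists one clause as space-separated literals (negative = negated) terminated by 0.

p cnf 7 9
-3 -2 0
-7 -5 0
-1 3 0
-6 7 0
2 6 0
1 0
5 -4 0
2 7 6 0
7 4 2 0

Unit clause (x1) forces x1 = True.
Unit clause (x3) forces x3 = True.
Unit clause (¬x2) forces x2 = False.
Unit clause (x6) forces x6 = True.
Unit clause (x7) forces x7 = True.
Unit clause (¬x5) forces x5 = False.
Unit clause (¬x4) forces x4 = False.
All clauses are satisfied.

x1: True; x2: False; x3: True; x4: False; x5: False; x6: True; x7: True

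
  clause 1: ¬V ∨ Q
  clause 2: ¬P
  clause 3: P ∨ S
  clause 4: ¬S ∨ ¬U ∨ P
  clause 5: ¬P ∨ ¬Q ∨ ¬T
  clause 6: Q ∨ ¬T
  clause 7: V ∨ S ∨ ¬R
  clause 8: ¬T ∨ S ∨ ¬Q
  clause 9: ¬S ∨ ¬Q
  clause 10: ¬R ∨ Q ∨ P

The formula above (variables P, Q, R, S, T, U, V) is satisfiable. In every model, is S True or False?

Suppose S = False.
From the singleton clause (¬P), P = False.
Now (P) is unsatisfied and unit — conflict.
So every satisfying assignment has S = True.

True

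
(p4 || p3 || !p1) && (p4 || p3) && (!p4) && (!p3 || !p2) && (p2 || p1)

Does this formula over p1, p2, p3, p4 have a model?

Unit clause (!p4) forces p4 = false.
Unit clause (p3) forces p3 = true.
Unit clause (!p2) forces p2 = false.
Unit clause (p1) forces p1 = true.
Every clause now holds.
A satisfying assignment: p1 ↦ true; p2 ↦ false; p3 ↦ true; p4 ↦ false.

Yes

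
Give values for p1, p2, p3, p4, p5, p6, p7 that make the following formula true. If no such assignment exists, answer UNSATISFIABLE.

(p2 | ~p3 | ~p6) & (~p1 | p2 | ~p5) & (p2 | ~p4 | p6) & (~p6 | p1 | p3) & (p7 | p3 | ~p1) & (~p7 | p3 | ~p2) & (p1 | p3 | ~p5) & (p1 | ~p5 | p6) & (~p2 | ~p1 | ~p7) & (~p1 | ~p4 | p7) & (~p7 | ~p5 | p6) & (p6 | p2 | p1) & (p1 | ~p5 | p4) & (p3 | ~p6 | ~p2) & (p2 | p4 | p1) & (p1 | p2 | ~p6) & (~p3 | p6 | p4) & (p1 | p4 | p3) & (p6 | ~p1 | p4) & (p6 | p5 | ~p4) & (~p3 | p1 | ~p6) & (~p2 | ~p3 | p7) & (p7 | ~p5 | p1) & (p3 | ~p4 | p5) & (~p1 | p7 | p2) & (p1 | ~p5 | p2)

p1: 1, p2: 0, p3: 0, p4: 0, p5: 0, p6: 1, p7: 1

Suppose p2 = 0.
Suppose p3 = 0.
Suppose p1 = 1.
The clause (~p5) is unit, so p5 = 0.
The clause (p7) is unit, so p7 = 1.
The clause (~p4) is unit, so p4 = 0.
The clause (p6) is unit, so p6 = 1.
All clauses are satisfied.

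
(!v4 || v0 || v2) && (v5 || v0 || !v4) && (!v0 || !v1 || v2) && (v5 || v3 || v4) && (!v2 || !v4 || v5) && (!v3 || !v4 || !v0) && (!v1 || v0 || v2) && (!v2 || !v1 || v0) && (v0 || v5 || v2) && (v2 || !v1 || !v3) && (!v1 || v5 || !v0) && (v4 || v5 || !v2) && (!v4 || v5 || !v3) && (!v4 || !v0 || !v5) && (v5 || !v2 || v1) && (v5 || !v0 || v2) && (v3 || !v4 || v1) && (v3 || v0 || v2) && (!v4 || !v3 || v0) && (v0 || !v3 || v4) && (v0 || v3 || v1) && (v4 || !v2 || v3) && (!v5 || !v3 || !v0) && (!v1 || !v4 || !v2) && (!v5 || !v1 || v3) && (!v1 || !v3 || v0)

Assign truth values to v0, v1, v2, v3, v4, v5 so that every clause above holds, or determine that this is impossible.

Suppose v4 = false.
Suppose v5 = true.
Suppose v0 = true.
From the singleton clause (!v3), v3 = false.
From the singleton clause (!v2), v2 = false.
From the singleton clause (!v1), v1 = false.
This assignment satisfies each clause.

v0 ↦ true, v1 ↦ false, v2 ↦ false, v3 ↦ false, v4 ↦ false, v5 ↦ true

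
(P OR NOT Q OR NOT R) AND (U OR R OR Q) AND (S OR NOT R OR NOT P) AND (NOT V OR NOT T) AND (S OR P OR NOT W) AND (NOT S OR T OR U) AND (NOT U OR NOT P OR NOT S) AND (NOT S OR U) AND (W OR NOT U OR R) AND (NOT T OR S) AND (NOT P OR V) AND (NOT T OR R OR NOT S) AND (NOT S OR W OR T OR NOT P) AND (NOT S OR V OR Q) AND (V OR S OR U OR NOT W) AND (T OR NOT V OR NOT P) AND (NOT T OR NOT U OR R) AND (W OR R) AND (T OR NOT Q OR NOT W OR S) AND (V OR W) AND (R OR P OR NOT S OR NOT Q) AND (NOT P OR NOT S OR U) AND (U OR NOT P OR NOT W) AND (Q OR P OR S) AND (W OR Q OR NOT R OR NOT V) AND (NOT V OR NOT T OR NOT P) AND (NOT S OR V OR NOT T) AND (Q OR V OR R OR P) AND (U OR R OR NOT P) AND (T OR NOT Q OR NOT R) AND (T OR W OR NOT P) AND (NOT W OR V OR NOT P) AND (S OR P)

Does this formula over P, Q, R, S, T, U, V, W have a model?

Yes, satisfiable

Try V = true.
Unit clause (NOT T) forces T = false.
Unit clause (NOT P) forces P = false.
Unit clause (S) forces S = true.
Unit clause (U) forces U = true.
Try Q = false.
Try W = true.
No clause remains; R is free.
A satisfying assignment: P: false, Q: false, R: false, S: true, T: false, U: true, V: true, W: true.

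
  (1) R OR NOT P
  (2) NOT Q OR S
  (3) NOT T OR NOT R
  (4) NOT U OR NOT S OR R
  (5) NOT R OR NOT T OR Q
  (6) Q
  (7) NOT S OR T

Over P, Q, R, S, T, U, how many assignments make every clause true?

1

There are 2^6 = 64 truth assignments over (P, Q, R, S, T, U).
Split on S. With S = true, the clauses containing S are satisfied and NOT S drops from the rest; 1 of the 2^5 = 32 assignments to the other variables satisfy what remains.
With S = false, by the same count on the reduced clause set, 0 assignments work.
(One model: P=F, Q=T, R=F, S=T, T=T, U=F.)
Total: 1 + 0 = 1.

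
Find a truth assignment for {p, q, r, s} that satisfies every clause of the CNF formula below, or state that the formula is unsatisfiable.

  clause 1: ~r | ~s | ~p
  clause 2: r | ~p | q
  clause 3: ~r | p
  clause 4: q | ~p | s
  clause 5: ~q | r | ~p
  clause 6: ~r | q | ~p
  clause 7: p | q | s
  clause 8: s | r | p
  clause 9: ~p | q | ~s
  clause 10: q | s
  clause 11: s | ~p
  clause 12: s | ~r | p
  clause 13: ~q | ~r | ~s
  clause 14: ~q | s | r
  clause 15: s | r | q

Branch on r: set r = 0.
Branch on p: set p = 0.
The clause (s) is unit, so s = 1.
All clauses hold; q can take either value.

p ↦ 0,  q ↦ 1,  r ↦ 0,  s ↦ 1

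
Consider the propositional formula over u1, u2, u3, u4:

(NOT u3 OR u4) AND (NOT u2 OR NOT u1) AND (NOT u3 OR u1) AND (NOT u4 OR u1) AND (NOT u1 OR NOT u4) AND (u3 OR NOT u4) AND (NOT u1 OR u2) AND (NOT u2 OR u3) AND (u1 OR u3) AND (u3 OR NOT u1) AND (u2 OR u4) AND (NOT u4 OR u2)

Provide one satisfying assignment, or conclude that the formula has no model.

Case u3 = false:
Unit clause (NOT u4) forces u4 = false.
Unit clause (NOT u2) forces u2 = false.
Now (u2) is unsatisfied and unit — conflict.
Undo u3 and try u3 = true.
Unit clause (u4) forces u4 = true.
Unit clause (u1) forces u1 = true.
Now (NOT u1) is unsatisfied and unit — conflict.
Both values of u3 lead to a conflict.

UNSATISFIABLE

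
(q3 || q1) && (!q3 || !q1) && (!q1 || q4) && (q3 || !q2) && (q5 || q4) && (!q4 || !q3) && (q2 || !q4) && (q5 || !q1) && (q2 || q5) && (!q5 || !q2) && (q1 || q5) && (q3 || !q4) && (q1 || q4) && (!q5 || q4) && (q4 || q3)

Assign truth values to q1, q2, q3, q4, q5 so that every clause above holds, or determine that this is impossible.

UNSATISFIABLE

Branch on q3: set q3 = true.
The clause (!q1) is unit, so q1 = false.
The clause (!q4) is unit, so q4 = false.
Now (q4) is unsatisfied and unit — conflict.
Backtrack on q3: now try q3 = false.
The clause (q1) is unit, so q1 = true.
The clause (q4) is unit, so q4 = true.
Now (!q4) is unsatisfied and unit — conflict.
Both values of q3 lead to a conflict.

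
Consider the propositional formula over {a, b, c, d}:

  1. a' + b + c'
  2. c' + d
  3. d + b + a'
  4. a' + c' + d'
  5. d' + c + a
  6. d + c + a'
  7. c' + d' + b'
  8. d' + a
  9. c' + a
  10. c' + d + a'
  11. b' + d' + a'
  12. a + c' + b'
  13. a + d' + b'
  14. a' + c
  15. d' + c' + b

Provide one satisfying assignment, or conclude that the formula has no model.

a: 0,  b: 1,  c: 0,  d: 0

Suppose c = 0.
(a') alone gives a = 0.
(d') alone gives d = 0.
No clause remains; b is free.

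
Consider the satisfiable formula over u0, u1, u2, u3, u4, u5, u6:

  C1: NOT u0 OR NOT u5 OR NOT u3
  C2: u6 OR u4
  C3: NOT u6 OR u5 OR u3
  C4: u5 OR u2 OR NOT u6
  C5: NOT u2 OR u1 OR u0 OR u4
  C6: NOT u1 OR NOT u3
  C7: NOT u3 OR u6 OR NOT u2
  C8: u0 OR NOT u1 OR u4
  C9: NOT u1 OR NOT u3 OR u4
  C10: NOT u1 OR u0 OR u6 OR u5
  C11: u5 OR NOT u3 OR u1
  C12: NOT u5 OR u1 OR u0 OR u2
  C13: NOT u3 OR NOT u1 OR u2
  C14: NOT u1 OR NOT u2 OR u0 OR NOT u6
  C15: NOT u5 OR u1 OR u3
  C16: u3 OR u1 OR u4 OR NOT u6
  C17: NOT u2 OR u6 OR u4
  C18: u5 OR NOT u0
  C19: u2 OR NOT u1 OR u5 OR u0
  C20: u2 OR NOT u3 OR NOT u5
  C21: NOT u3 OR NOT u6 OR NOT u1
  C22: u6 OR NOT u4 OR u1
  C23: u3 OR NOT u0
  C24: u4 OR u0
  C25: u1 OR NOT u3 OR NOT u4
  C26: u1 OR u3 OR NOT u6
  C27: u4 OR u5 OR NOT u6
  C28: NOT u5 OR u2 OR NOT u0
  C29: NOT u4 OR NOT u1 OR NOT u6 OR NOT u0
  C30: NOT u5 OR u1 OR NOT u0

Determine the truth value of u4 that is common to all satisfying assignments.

Suppose u4 = false.
From the singleton clause (u6), u6 = true.
From the singleton clause (u0), u0 = true.
From the singleton clause (u5), u5 = true.
From the singleton clause (NOT u3), u3 = false.
Now (u3) is unsatisfied and unit — conflict.
So every satisfying assignment has u4 = True.

True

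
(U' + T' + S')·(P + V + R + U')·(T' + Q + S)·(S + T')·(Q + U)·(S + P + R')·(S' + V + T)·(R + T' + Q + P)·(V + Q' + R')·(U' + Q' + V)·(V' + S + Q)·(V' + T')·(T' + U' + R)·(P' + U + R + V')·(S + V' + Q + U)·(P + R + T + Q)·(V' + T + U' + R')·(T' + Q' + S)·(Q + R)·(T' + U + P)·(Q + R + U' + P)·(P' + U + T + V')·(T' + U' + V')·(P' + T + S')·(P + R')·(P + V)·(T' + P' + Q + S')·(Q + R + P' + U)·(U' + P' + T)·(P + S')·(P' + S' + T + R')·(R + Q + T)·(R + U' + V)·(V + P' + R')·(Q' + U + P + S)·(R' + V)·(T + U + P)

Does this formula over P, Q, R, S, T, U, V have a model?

Yes

Try S = 0.
The clause (T') is unit, so T = 0.
Try Q = 1.
Try P = 0.
The clause (R') is unit, so R = 0.
The clause (V) is unit, so V = 1.
The clause (U) is unit, so U = 1.
This assignment satisfies each clause.
A satisfying assignment: P: 0; Q: 1; R: 0; S: 0; T: 0; U: 1; V: 1.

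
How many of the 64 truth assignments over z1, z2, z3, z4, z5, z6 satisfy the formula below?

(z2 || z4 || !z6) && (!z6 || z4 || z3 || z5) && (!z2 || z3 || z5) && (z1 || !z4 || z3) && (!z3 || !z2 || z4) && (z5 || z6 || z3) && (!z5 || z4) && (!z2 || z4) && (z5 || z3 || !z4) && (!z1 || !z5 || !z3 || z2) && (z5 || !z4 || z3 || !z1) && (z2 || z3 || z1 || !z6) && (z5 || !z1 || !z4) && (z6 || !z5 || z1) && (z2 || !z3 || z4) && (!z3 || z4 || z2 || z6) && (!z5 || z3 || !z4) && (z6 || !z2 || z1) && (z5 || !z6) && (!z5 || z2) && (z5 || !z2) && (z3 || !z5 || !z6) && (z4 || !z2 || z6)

There are 2^6 = 64 truth assignments over (z1, z2, z3, z4, z5, z6).
Split on z3. With z3 = true, the clauses containing z3 are satisfied and !z3 drops from the rest; 4 of the 2^5 = 32 assignments to the other variables satisfy what remains.
With z3 = false, by the same count on the reduced clause set, 0 assignments work.
(One model: z1=F, z2=F, z3=T, z4=T, z5=F, z6=F.)
Total: 4 + 0 = 4.

4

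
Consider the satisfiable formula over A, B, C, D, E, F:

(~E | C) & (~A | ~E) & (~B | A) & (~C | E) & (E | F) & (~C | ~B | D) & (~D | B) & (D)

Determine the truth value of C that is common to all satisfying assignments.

Suppose C = 1.
The clause (E) is unit, so E = 1.
The clause (~A) is unit, so A = 0.
The clause (~B) is unit, so B = 0.
The clause (~D) is unit, so D = 0.
Now (D) is unsatisfied and unit — conflict.
So every satisfying assignment has C = False.

False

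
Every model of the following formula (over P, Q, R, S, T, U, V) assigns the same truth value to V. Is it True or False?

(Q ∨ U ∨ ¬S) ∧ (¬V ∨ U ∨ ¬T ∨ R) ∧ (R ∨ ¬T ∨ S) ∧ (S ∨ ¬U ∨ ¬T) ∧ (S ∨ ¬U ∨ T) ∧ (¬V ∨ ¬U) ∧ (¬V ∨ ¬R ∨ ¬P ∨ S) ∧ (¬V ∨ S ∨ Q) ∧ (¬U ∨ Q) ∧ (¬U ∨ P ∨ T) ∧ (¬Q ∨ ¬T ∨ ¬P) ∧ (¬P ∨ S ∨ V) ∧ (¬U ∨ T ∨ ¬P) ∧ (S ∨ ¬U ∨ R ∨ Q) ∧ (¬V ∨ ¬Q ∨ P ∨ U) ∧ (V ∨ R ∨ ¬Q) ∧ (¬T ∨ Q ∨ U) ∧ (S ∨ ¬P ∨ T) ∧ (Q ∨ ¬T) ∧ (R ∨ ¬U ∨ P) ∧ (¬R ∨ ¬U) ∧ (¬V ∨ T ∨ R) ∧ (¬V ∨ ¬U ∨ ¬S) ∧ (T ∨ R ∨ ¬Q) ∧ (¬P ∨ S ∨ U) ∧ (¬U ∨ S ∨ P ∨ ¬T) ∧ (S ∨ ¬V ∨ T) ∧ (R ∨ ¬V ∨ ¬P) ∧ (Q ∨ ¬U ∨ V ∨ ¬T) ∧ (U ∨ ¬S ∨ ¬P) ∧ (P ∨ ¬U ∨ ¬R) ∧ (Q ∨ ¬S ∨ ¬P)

False

Suppose V = True.
(¬U) alone gives U = False.
Try Q = True.
(P) alone gives P = True.
(¬T) alone gives T = False.
(S) alone gives S = True.
That conflicts with the unit clause (¬S).
Backtrack on Q: now try Q = False.
(¬S) alone gives S = False.
That conflicts with the unit clause (S).
Both values of Q lead to a conflict.
So every satisfying assignment has V = False.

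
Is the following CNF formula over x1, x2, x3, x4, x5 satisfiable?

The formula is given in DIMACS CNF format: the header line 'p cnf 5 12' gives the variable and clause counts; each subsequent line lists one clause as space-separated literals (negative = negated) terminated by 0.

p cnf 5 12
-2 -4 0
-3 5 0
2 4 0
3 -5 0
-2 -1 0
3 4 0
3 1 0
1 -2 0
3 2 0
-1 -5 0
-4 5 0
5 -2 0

Yes, satisfiable

Branch on x2: set x2 = False.
Unit clause (x4) forces x4 = True.
Unit clause (x3) forces x3 = True.
Unit clause (x5) forces x5 = True.
Unit clause (¬x1) forces x1 = False.
This assignment satisfies each clause.
A satisfying assignment: x1=False; x2=False; x3=True; x4=True; x5=True.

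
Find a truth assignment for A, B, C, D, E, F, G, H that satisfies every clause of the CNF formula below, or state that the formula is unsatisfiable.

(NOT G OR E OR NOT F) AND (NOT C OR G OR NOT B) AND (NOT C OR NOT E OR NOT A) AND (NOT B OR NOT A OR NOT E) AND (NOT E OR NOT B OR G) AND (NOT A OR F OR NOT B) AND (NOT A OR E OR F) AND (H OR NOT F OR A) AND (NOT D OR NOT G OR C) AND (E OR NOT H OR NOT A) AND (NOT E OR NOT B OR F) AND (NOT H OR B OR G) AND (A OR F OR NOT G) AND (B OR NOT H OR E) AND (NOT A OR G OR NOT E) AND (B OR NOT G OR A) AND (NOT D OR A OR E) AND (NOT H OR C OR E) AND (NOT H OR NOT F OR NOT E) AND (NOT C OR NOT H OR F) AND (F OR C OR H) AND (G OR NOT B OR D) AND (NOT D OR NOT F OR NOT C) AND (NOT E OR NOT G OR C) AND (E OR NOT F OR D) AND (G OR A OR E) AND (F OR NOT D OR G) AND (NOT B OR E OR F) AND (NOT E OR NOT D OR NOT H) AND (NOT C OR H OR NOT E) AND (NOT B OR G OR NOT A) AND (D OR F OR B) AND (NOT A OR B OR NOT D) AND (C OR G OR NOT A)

Try G = false.
Try C = false.
The clause (NOT A) is unit, so A = false.
The clause (E) is unit, so E = true.
The clause (NOT B) is unit, so B = false.
The clause (NOT H) is unit, so H = false.
The clause (NOT F) is unit, so F = false.
But (F) is also a unit clause — contradiction.
That branch fails; take C = true instead.
The clause (NOT B) is unit, so B = false.
The clause (NOT H) is unit, so H = false.
The clause (NOT E) is unit, so E = false.
The clause (A) is unit, so A = true.
The clause (F) is unit, so F = true.
The clause (NOT D) is unit, so D = false.
But (D) is also a unit clause — contradiction.
Either choice for C ends in contradiction.
That branch fails; take G = true instead.
Try E = true.
The clause (C) is unit, so C = true.
The clause (NOT A) is unit, so A = false.
The clause (F) is unit, so F = true.
The clause (H) is unit, so H = true.
But (NOT H) is also a unit clause — contradiction.
That branch fails; take E = false instead.
The clause (NOT F) is unit, so F = false.
The clause (NOT A) is unit, so A = false.
But (A) is also a unit clause — contradiction.
Either choice for E ends in contradiction.
Either choice for G ends in contradiction.

UNSATISFIABLE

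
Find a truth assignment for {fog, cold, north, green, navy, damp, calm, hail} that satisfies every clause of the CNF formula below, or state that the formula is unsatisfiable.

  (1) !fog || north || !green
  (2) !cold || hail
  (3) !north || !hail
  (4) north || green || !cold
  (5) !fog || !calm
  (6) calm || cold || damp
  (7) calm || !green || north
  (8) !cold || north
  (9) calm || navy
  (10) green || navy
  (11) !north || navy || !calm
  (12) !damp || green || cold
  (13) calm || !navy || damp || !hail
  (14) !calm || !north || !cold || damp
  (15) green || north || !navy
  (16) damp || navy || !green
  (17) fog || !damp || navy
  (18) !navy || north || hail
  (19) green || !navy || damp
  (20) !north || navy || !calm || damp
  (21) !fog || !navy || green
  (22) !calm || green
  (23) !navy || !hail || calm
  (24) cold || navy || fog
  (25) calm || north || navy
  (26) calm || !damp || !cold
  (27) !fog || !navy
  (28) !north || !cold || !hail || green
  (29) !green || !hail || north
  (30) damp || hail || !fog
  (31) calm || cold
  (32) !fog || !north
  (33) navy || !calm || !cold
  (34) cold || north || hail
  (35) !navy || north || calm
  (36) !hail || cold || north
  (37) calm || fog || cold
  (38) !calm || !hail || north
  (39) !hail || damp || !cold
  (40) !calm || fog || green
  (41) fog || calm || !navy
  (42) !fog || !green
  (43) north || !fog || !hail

fog: false, cold: false, north: true, green: true, navy: true, damp: true, calm: true, hail: false

Case cold = false:
From the singleton clause (calm), calm = true.
From the singleton clause (!fog), fog = false.
From the singleton clause (green), green = true.
From the singleton clause (navy), navy = true.
Case north = true:
From the singleton clause (!hail), hail = false.
All clauses hold; damp can take either value.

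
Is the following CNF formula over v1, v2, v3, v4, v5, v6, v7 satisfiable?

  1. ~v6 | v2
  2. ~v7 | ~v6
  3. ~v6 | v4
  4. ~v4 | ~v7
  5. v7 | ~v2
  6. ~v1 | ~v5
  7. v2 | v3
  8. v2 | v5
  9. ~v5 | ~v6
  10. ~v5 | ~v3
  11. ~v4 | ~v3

Yes

Suppose v6 = 0.
Suppose v4 = 0.
Suppose v7 = 1.
Suppose v1 = 0.
Suppose v2 = 1.
Suppose v5 = 0.
Every clause is now satisfied; v3 is unconstrained.
A satisfying assignment: v1 ↦ 0; v2 ↦ 1; v3 ↦ 0; v4 ↦ 0; v5 ↦ 0; v6 ↦ 0; v7 ↦ 1.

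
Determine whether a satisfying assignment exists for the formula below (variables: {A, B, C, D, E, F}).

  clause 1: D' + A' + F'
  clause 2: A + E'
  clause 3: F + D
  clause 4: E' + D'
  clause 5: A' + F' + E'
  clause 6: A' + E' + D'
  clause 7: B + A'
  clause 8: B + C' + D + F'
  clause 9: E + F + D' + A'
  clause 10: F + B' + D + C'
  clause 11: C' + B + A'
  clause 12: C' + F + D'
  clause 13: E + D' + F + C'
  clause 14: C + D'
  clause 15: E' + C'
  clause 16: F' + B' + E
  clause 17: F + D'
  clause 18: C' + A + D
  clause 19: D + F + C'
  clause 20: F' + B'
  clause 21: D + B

Branch on A: set A = 0.
From the singleton clause (E'), E = 0.
Branch on F: set F = 1.
From the singleton clause (B'), B = 0.
From the singleton clause (D), D = 1.
From the singleton clause (C), C = 1.
This assignment satisfies each clause.
A satisfying assignment: A=0; B=0; C=1; D=1; E=0; F=1.

Yes, satisfiable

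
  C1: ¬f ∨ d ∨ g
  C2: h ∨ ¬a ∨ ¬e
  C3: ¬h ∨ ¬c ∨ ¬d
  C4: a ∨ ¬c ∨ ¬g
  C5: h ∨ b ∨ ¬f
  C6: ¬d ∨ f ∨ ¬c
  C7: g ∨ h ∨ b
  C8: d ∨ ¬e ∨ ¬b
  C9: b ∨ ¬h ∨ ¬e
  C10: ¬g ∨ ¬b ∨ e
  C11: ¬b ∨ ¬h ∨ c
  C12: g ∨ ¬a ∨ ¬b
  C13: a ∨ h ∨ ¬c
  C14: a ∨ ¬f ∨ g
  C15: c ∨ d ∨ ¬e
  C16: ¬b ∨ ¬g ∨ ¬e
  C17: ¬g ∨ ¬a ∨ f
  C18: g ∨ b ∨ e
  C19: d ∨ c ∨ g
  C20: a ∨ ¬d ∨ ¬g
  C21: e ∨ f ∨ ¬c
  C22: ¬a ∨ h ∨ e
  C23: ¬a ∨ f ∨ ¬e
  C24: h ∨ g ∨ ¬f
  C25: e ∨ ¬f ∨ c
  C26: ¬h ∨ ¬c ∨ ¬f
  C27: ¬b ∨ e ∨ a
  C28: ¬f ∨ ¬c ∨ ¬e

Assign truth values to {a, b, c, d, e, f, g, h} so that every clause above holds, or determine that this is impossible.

a=False,  b=True,  c=False,  d=True,  e=True,  f=False,  g=False,  h=False

Case f = False:
Case d = True:
Unit clause (¬c) forces c = False.
Case b = True:
Unit clause (¬h) forces h = False.
Case a = False:
Unit clause (¬g) forces g = False.
Unit clause (e) forces e = True.
This assignment satisfies each clause.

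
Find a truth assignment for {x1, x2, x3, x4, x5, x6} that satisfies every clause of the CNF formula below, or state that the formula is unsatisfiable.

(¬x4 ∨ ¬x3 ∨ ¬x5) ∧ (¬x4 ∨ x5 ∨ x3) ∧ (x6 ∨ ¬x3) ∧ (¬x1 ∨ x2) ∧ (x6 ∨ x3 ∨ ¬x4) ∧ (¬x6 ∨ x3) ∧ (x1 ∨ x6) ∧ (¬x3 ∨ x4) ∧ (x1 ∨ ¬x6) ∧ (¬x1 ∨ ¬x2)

Case x6 = True:
(x3) alone gives x3 = True.
(x4) alone gives x4 = True.
(¬x5) alone gives x5 = False.
(x1) alone gives x1 = True.
(x2) alone gives x2 = True.
But (¬x2) is also a unit clause — contradiction.
That branch fails; take x6 = False instead.
(¬x3) alone gives x3 = False.
(¬x4) alone gives x4 = False.
(x1) alone gives x1 = True.
(x2) alone gives x2 = True.
But (¬x2) is also a unit clause — contradiction.
Both values of x6 lead to a conflict.

UNSATISFIABLE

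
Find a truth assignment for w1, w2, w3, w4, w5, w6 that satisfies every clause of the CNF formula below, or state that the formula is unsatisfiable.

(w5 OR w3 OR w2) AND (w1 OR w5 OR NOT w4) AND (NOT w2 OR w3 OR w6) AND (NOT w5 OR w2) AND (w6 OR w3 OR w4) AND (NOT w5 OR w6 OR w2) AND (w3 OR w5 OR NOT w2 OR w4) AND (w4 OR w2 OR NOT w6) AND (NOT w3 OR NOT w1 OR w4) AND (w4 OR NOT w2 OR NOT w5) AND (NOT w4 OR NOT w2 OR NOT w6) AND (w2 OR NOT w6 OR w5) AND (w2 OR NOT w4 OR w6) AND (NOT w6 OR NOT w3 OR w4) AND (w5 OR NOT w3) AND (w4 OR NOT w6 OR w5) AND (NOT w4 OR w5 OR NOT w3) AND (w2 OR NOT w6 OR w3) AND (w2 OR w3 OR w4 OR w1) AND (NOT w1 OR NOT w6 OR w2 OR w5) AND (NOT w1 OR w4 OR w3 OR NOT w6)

w1: false; w2: true; w3: true; w4: true; w5: true; w6: false

Branch on w5: set w5 = true.
The clause (w2) is unit, so w2 = true.
The clause (w4) is unit, so w4 = true.
The clause (NOT w6) is unit, so w6 = false.
The clause (w3) is unit, so w3 = true.
Every clause is now satisfied; w1 is unconstrained.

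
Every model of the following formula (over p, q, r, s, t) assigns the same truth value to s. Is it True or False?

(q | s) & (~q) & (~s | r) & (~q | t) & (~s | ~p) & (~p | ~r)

True

Suppose s = 0.
The clause (q) is unit, so q = 1.
Now (~q) is unsatisfied and unit — conflict.
So every satisfying assignment has s = True.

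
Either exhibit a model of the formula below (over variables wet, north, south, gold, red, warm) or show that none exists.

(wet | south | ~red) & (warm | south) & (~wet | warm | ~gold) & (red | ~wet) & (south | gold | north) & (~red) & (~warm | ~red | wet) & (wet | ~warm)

wet=0; north=0; south=1; gold=0; red=0; warm=0

From the singleton clause (~red), red = 0.
From the singleton clause (~wet), wet = 0.
From the singleton clause (~warm), warm = 0.
From the singleton clause (south), south = 1.
Every clause is now satisfied; north, gold are unconstrained.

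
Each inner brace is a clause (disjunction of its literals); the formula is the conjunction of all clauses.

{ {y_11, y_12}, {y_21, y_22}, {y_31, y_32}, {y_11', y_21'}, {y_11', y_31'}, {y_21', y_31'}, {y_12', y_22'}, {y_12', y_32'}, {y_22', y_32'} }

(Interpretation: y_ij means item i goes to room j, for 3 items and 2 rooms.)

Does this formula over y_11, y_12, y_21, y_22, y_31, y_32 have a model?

Case y_11 = 1:
(y_21') alone gives y_21 = 0.
(y_22) alone gives y_22 = 1.
(y_31') alone gives y_31 = 0.
(y_32) alone gives y_32 = 1.
That conflicts with the unit clause (y_32').
Backtrack on y_11: now try y_11 = 0.
(y_12) alone gives y_12 = 1.
(y_22') alone gives y_22 = 0.
(y_21) alone gives y_21 = 1.
(y_31') alone gives y_31 = 0.
(y_32) alone gives y_32 = 1.
That conflicts with the unit clause (y_32').
Either choice for y_11 ends in contradiction.
No assignment satisfies every clause.

Unsatisfiable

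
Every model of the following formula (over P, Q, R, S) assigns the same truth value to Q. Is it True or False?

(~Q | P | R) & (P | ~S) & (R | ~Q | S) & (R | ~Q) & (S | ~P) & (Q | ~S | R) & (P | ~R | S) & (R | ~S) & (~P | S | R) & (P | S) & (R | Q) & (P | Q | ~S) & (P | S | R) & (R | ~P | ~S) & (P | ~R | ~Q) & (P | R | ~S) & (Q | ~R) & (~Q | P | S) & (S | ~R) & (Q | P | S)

Suppose Q = 0.
(R) alone gives R = 1.
Now (~R) is unsatisfied and unit — conflict.
So every satisfying assignment has Q = True.

True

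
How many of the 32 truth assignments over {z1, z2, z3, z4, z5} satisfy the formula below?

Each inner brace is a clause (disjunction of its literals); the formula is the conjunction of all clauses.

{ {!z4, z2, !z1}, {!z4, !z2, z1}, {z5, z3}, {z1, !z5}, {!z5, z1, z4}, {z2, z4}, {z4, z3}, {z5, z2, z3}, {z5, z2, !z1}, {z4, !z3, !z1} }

There are 2^5 = 32 truth assignments over (z1, z2, z3, z4, z5).
Split on z4. With z4 = true, the clauses containing z4 are satisfied and !z4 drops from the rest; 4 of the 2^4 = 16 assignments to the other variables satisfy what remains.
With z4 = false, by the same count on the reduced clause set, 1 assignment works.
(One model: z1=F, z2=F, z3=T, z4=T, z5=F.)
Total: 4 + 1 = 5.

5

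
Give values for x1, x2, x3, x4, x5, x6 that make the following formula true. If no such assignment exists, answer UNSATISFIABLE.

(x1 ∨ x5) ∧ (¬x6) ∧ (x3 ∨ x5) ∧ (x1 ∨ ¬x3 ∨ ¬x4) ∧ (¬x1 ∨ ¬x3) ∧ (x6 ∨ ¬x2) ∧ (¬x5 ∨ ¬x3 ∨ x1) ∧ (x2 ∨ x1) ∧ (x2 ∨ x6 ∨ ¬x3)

x1: True,  x2: False,  x3: False,  x4: False,  x5: True,  x6: False

From the singleton clause (¬x6), x6 = False.
From the singleton clause (¬x2), x2 = False.
From the singleton clause (x1), x1 = True.
From the singleton clause (¬x3), x3 = False.
From the singleton clause (x5), x5 = True.
No clause remains; x4 is free.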